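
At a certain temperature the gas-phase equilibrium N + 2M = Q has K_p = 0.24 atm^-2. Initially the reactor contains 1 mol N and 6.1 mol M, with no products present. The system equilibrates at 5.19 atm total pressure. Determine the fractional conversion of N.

Take 1 mol N as basis and let X be its fractional conversion, so ξ = X.
Moles: n_N = 1 − X; n_M = 6.1 − 2X; n_Q = X.
Summing: n_T = 7.1 − 2X.
y_i = n_i/n_T, p_i = y_i·P. K_p = p_Q / (p_N p_M^2).
This yields a degree-3 equation in X; solving on (0,1), X = 0.812.

X = 0.812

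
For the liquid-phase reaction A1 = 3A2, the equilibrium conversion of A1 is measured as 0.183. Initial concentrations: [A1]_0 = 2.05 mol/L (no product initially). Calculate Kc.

Let X = conversion of A1.
Concentrations: [A1] = 2.05 − 2.05X; [A2] = 6.15X.
At X = 0.183: [A1] = 1.67, [A2] = 1.13.
Kc = [A2]^3 / ([A1]) = 0.851 (mol/L)^2.

Kc = 0.851 (mol/L)^2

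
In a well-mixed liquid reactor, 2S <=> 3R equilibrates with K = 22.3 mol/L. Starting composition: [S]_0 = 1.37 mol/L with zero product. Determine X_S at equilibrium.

X = 0.721

Let X = conversion of S; extent ξ = 1.37X/2 mol/L.
Concentrations: [S] = 1.37 − 1.37X; [R] = 2.06X.
K = [R]^3 / ([S]^2).
Setting equal to 22.3 and solving for X on (0,1) gives X = 0.721.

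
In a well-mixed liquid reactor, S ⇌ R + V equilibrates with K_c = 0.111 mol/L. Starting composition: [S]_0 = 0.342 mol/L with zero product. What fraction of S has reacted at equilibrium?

Let X = conversion of S; extent ξ = 0.342·X mol/L.
Concentrations: [S] = 0.342 − 0.342X; [R] = 0.342X; [V] = 0.342X.
K_c = [R] [V] / ([S]).
Equating to 0.111 mol/L: the physical root is X = 0.430.

X = 0.430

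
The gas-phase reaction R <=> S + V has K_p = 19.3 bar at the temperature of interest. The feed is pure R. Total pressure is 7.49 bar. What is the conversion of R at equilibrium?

X = 0.849

Take 1 mol R as basis and let X be its fractional conversion, so ξ = X.
Mole table: n_R = 1 − X; n_S = X; n_V = X.
Total moles n_T = 1 + X.
With p_i = (n_i/n_T)P, K_p = p_S p_V / (p_R).
This yields a degree-2 equation in X; solving on (0,1), X = 0.849.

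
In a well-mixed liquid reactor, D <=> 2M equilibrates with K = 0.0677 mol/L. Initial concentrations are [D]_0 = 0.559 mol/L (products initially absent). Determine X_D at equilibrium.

X = 0.160

Let X = conversion of D; extent ξ = 0.559·X mol/L.
Concentrations: [D] = 0.559 − 0.559X; [M] = 1.12X.
K = [M]^2 / ([D]).
This equals 0.0677 at X = 0.160 (the root in 0 < X < 1).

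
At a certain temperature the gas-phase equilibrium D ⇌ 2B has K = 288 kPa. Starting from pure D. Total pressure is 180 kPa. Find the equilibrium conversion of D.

X = 0.535

Basis: 1 mol D initially; let X = conversion of D. Extent ξ = X.
Moles: n_D = 1 − X; n_B = 2X.
Summing: n_T = 1 + X.
With p_i = (n_i/n_T)P, K = p_B^2 / (p_D).
Equating to 288 kPa and solving on 0 < X < 1: X = 0.535.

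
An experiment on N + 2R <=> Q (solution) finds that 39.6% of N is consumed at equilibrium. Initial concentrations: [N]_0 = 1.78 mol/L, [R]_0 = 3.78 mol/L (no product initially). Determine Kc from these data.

Let X = conversion of N.
Concentrations: [N] = 1.78 − 1.78X; [R] = 3.78 − 3.56X; [Q] = 1.78X.
At X = 0.396: [N] = 1.08, [R] = 2.37, [Q] = 0.705.
Kc = [Q] / ([N] [R]^2) = 0.117 (mol/L)^-2.

Kc = 0.117 (mol/L)^-2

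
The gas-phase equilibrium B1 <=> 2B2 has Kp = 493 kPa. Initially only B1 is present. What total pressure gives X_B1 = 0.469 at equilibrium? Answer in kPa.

P = 437 kPa

Basis: 1 mol B1 initially; let X = conversion of B1. Extent ξ = X.
Species balance: n_B1 = 1 − X; n_B2 = 2X.
Summing: n_T = 1 + X.
Kp = p_B2^2 / (p_B1) with p_i = (n_i/n_T)·P.
At X = 0.469: the mole-fraction product g(X) = Π y_i^ν_i = 1.128. Since Kp = g(X)·P^{1}, P = (Kp/g)^(1/1) = (493/1.128)^(1/1) = 437 kPa.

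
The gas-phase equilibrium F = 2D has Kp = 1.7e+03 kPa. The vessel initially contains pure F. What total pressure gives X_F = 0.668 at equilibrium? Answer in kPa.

P = 527 kPa

Let X = conversion of F (basis 1 mol F); extent of reaction ξ = X.
At extent ξ: n_F = 1 − X; n_D = 2X.
Summing: n_T = 1 + X.
Kp = p_D^2 / (p_F) with p_i = (n_i/n_T)·P.
At X = 0.668: the mole-fraction product g(X) = Π y_i^ν_i = 3.223. Since Kp = g(X)·P^{1}, P = (Kp/g)^(1/1) = (1.7e+03/3.223)^(1/1) = 527 kPa.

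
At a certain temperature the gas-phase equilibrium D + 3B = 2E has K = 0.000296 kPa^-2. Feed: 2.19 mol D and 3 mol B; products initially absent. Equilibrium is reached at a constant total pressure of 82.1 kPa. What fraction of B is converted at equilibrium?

Take 3 mol B as basis and let X be its fractional conversion, so ξ = X.
Species balance: n_D = 2.19 − X; n_B = 3 − 3X; n_E = 2X.
n_T = Σnᵢ = 5.19 − 2X.
With p_i = (n_i/n_T)P, K = p_E^2 / (p_D p_B^3).
Setting this equal to 0.000296 kPa^-2 and taking the physical root (0 < X < 1) gives X = 0.455.

X = 0.455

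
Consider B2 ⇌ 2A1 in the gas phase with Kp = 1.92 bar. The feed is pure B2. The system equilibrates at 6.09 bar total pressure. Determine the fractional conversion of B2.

Let X = conversion of B2 (basis 1 mol B2); extent of reaction ξ = X.
Moles: n_B2 = 1 − X; n_A1 = 2X.
Summing: n_T = 1 + X.
y_i = n_i/n_T, p_i = y_i·P. Kp = p_A1^2 / (p_B2).
Setting this equal to 1.92 bar and taking the physical root (0 < X < 1) gives X = 0.270.

X = 0.270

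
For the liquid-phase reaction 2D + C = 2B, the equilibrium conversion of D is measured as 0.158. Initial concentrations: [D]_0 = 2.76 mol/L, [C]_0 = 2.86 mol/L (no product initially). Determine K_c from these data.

Let X = conversion of D.
Concentrations: [D] = 2.76 − 2.76X; [C] = 2.86 − 1.38X; [B] = 2.76X.
At X = 0.158: [D] = 2.32, [C] = 2.64, [B] = 0.436.
K_c = [B]^2 / ([D]^2 [C]) = 0.0133 L/mol.

K_c = 0.0133 L/mol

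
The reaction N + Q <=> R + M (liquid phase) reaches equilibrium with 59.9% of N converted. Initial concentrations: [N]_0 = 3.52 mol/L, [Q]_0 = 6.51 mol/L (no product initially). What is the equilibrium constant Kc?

Let X = conversion of N.
Concentrations: [N] = 3.52 − 3.52X; [Q] = 6.51 − 3.52X; [R] = 3.52X; [M] = 3.52X.
At X = 0.599: [N] = 1.41, [Q] = 4.4, [R] = 2.11, [M] = 2.11.
Kc = [R] [M] / ([N] [Q]) = 0.716.

Kc = 0.716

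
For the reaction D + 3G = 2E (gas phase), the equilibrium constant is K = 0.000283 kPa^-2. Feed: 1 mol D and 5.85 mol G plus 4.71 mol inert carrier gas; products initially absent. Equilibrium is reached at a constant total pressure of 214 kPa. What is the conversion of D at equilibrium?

X = 0.702

Take 1 mol D as basis and let X be its fractional conversion, so ξ = X.
At extent ξ: n_D = 1 − X; n_G = 5.85 − 3X; n_E = 2X; n_I = 4.71 (inert).
Total moles n_T = 11.6 − 2X.
With p_i = (n_i/n_T)P, K = p_E^2 / (p_D p_G^3).
This yields a degree-4 equation in X; solving on (0,1), X = 0.702.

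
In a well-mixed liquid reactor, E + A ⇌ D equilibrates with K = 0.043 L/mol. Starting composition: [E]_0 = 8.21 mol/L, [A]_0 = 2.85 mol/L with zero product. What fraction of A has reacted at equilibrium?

Let X = conversion of A; extent ξ = 2.85·X mol/L.
Concentrations: [E] = 8.21 − 2.85X; [A] = 2.85 − 2.85X; [D] = 2.85X.
K = [D] / ([E] [A]).
This equals 0.043 at X = 0.244 (the root in 0 < X < 1).

X = 0.244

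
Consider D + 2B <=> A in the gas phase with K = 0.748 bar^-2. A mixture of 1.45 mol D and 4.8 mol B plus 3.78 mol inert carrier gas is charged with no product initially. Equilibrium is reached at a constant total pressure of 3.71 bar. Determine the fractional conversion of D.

Let X = conversion of D (basis 1.45 mol D); extent of reaction ξ = 1.45X.
Mole table: n_D = 1.45 − 1.45X; n_B = 4.8 − 2.9X; n_A = 1.45X; n_I = 3.78 (inert).
n_T = Σnᵢ = 10 − 2.9X.
y_i = n_i/n_T, p_i = y_i·P. K = p_A / (p_D p_B^2).
Setting this equal to 0.748 bar^-2 and taking the physical root (0 < X < 1) gives X = 0.587.

X = 0.587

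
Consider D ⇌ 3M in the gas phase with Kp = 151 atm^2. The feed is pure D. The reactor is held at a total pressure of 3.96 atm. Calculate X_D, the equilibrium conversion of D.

Let X = conversion of D (basis 1 mol D); extent of reaction ξ = X.
At extent ξ: n_D = 1 − X; n_M = 3X.
Summing: n_T = 1 + 2X.
With p_i = (n_i/n_T)P, Kp = p_M^3 / (p_D).
Substituting and setting equal to 151 atm^2 gives a polynomial in X; the root in (0,1) is X = 0.792.

X = 0.792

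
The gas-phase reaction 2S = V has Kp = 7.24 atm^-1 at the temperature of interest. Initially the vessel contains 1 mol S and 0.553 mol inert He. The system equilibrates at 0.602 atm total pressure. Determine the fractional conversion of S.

Basis: 1 mol S initially; let X = conversion of S. Extent ξ = 0.5X.
Species balance: n_S = 1 − X; n_V = 0.5X; n_I = 0.553 (inert).
Total moles n_T = 1.55 − 0.5X.
Mole fractions y_i = n_i/n_T; Kp = p_V / (p_S^2) with p_i = y_i·P.
Equating to 7.24 atm^-1 and solving on 0 < X < 1: X = 0.691.

X = 0.691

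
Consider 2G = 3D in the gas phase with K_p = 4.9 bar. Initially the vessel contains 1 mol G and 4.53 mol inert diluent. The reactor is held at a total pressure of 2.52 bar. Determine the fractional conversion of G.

Let X = conversion of G (basis 1 mol G); extent of reaction ξ = 0.5X.
At extent ξ: n_G = 1 − X; n_D = 1.5X; n_I = 4.53 (inert).
Summing: n_T = 5.53 + 0.5X.
y_i = n_i/n_T, p_i = y_i·P. K_p = p_D^3 / (p_G^2).
Equating to 4.9 bar and solving on 0 < X < 1: X = 0.689.

X = 0.689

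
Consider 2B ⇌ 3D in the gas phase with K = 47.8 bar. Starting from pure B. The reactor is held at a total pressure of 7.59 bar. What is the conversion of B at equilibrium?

Take 1 mol B as basis and let X be its fractional conversion, so ξ = 0.5X.
Moles: n_B = 1 − X; n_D = 1.5X.
n_T = Σnᵢ = 1 + 0.5X.
Mole fractions y_i = n_i/n_T; K = p_D^3 / (p_B^2) with p_i = y_i·P.
Equating to 47.8 bar and solving on 0 < X < 1: X = 0.660.

X = 0.660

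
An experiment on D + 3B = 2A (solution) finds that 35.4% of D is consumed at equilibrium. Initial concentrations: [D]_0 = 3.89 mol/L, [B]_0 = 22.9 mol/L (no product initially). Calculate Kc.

Let X = conversion of D.
Concentrations: [D] = 3.89 − 3.89X; [B] = 22.9 − 11.7X; [A] = 7.78X.
At X = 0.354: [D] = 2.51, [B] = 18.8, [A] = 2.75.
Kc = [A]^2 / ([D] [B]^3) = 0.000457 (mol/L)^-2.

Kc = 0.000457 (mol/L)^-2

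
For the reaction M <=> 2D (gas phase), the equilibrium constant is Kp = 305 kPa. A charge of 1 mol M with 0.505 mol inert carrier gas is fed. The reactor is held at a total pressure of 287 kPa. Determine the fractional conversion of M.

Take 1 mol M as basis and let X be its fractional conversion, so ξ = X.
At extent ξ: n_M = 1 − X; n_D = 2X; n_I = 0.505 (inert).
Total moles n_T = 1.5 + X.
y_i = n_i/n_T, p_i = y_i·P. Kp = p_D^2 / (p_M).
Substituting and setting equal to 305 kPa gives a polynomial in X; the root in (0,1) is X = 0.512.

X = 0.512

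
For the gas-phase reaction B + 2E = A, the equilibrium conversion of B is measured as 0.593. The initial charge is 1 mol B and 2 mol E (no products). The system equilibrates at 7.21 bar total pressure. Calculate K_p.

K_p = 0.139 bar^-2

Take 1 mol B as basis and let X be its fractional conversion, so ξ = X.
Species balance: n_B = 1 − X; n_E = 2 − 2X; n_A = X.
Total moles n_T = 3 − 2X.
At X = 0.593: n_B = 0.407, n_E = 0.814, n_A = 0.593, n_T = 1.81.
p_i = (n_i/n_T)·P. K_p = p_A / (p_B p_E^2) = 0.139 bar^-2.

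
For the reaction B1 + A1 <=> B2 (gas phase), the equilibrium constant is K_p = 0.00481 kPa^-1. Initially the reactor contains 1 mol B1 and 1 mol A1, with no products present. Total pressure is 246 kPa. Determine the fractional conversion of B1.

Let X = conversion of B1 (basis 1 mol B1); extent of reaction ξ = X.
Species balance: n_B1 = 1 − X; n_A1 = 1 − X; n_B2 = X.
n_T = Σnᵢ = 2 − X.
With p_i = (n_i/n_T)P, K_p = p_B2 / (p_B1 p_A1).
This yields a degree-2 equation in X; solving on (0,1), X = 0.323.

X = 0.323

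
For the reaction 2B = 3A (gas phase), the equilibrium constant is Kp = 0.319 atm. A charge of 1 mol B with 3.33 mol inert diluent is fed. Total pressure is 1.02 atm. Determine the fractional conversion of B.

Take 1 mol B as basis and let X be its fractional conversion, so ξ = 0.5X.
Moles: n_B = 1 − X; n_A = 1.5X; n_I = 3.33 (inert).
n_T = Σnᵢ = 4.33 + 0.5X.
y_i = n_i/n_T, p_i = y_i·P. Kp = p_A^3 / (p_B^2).
Substituting and setting equal to 0.319 atm gives a polynomial in X; the root in (0,1) is X = 0.483.

X = 0.483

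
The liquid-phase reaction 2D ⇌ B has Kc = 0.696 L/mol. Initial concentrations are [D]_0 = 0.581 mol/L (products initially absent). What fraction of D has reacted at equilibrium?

X = 0.346

Let X = conversion of D; extent ξ = 0.581X/2 mol/L.
Concentrations: [D] = 0.581 − 0.581X; [B] = 0.29X.
Kc = [B] / ([D]^2).
Equating to 0.696 L/mol: the physical root is X = 0.346.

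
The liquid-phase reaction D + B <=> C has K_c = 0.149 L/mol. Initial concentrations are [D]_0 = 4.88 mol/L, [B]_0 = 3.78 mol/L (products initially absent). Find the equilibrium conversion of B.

X = 0.347

Let X = conversion of B; extent ξ = 3.78·X mol/L.
Concentrations: [D] = 4.88 − 3.78X; [B] = 3.78 − 3.78X; [C] = 3.78X.
K_c = [C] / ([D] [B]).
This equals 0.149 at X = 0.347 (the root in 0 < X < 1).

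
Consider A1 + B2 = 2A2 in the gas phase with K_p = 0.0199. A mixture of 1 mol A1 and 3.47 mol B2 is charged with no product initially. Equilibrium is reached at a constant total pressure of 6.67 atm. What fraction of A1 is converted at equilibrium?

Let X = conversion of A1 (basis 1 mol A1); extent of reaction ξ = X.
At extent ξ: n_A1 = 1 − X; n_B2 = 3.47 − X; n_A2 = 2X.
Since Δν = 0, n_T = 4.47 throughout.
With p_i = (n_i/n_T)P, K_p = p_A2^2 / (p_A1 p_B2).
Setting this equal to 0.0199 and taking the physical root (0 < X < 1) gives X = 0.121.

X = 0.121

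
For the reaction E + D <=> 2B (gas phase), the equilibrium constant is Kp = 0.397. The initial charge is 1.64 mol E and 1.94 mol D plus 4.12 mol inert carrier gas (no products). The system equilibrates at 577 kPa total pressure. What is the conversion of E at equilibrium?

Basis: 1.64 mol E initially; let X = conversion of E. Extent ξ = 1.64X.
At extent ξ: n_E = 1.64 − 1.64X; n_D = 1.94 − 1.64X; n_B = 3.28X; n_I = 4.12 (inert).
Since Δν = 0, n_T = 7.7 throughout.
With p_i = (n_i/n_T)P, Kp = p_B^2 / (p_E p_D).
This yields a degree-2 equation in X; solving on (0,1), X = 0.260.

X = 0.260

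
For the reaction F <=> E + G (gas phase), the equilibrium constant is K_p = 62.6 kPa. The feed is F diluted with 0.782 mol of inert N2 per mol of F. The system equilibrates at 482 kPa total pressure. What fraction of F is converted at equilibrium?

Let X = conversion of F (basis 1 mol F); extent of reaction ξ = X.
At extent ξ: n_F = 1 − X; n_E = X; n_G = X; n_I = 0.782 (inert).
Summing: n_T = 1.78 + X.
Mole fractions y_i = n_i/n_T; K_p = p_E p_G / (p_F) with p_i = y_i·P.
Setting this equal to 62.6 kPa and taking the physical root (0 < X < 1) gives X = 0.410.

X = 0.410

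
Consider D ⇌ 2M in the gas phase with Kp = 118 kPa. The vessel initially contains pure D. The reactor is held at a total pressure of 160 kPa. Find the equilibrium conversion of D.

X = 0.395

Basis: 1 mol D initially; let X = conversion of D. Extent ξ = X.
Species balance: n_D = 1 − X; n_M = 2X.
Summing: n_T = 1 + X.
Mole fractions y_i = n_i/n_T; Kp = p_M^2 / (p_D) with p_i = y_i·P.
Substituting and setting equal to 118 kPa gives a polynomial in X; the root in (0,1) is X = 0.395.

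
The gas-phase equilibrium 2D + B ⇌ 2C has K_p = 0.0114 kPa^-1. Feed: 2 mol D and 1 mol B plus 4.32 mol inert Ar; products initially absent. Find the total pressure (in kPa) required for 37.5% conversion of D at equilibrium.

Take 2 mol D as basis and let X be its fractional conversion, so ξ = X.
At extent ξ: n_D = 2 − 2X; n_B = 1 − X; n_C = 2X; n_I = 4.32 (inert).
n_T = Σnᵢ = 7.32 − X.
K_p = p_C^2 / (p_D^2 p_B) with p_i = (n_i/n_T)·P.
At X = 0.375: the mole-fraction product g(X) = Π y_i^ν_i = 4. Since K_p = g(X)·P^{-1}, P = (g/K_p)^(1/1) = (4/0.0114)^(1/1) = 351 kPa.

P = 351 kPa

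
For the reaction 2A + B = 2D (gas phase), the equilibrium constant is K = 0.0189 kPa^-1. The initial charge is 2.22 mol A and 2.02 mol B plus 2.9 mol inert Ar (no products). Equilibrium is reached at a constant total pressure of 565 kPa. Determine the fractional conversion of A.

X = 0.599

Basis: 2.22 mol A initially; let X = conversion of A. Extent ξ = 1.11X.
Mole table: n_A = 2.22 − 2.22X; n_B = 2.02 − 1.11X; n_D = 2.22X; n_I = 2.9 (inert).
Summing: n_T = 7.14 − 1.11X.
y_i = n_i/n_T, p_i = y_i·P. K = p_D^2 / (p_A^2 p_B).
Equating to 0.0189 kPa^-1 and solving on 0 < X < 1: X = 0.599.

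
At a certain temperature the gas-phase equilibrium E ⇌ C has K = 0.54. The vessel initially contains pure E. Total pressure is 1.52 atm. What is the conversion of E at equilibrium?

X = 0.351

Basis: 1 mol E initially; let X = conversion of E. Extent ξ = X.
Mole table: n_E = 1 − X; n_C = X.
n_T stays at 1 (no change in mole number).
With p_i = (n_i/n_T)P, K = p_C / (p_E).
Equating to 0.54 and solving on 0 < X < 1: X = 0.351.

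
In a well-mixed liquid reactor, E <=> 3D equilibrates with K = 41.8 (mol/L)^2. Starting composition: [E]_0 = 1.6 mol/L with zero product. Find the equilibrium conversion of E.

X = 0.615

Let X = conversion of E; extent ξ = 1.6·X mol/L.
Concentrations: [E] = 1.6 − 1.6X; [D] = 4.8X.
K = [D]^3 / ([E]).
This equals 41.8 at X = 0.615 (the root in 0 < X < 1).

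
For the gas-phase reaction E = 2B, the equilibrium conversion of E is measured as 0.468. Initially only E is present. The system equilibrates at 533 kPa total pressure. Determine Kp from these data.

Let X = conversion of E (basis 1 mol E); extent of reaction ξ = X.
Species balance: n_E = 1 − X; n_B = 2X.
Total moles n_T = 1 + X.
At X = 0.468: n_E = 0.532, n_B = 0.936, n_T = 1.47.
p_i = (n_i/n_T)·P. Kp = p_B^2 / (p_E) = 598 kPa.

Kp = 598 kPa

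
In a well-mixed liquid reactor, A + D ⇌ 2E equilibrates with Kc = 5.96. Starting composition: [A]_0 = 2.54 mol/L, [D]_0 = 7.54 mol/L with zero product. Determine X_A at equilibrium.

Let X = conversion of A; extent ξ = 2.54·X mol/L.
Concentrations: [A] = 2.54 − 2.54X; [D] = 7.54 − 2.54X; [E] = 5.08X.
Kc = [E]^2 / ([A] [D]).
This equals 5.96 at X = 0.801 (the root in 0 < X < 1).

X = 0.801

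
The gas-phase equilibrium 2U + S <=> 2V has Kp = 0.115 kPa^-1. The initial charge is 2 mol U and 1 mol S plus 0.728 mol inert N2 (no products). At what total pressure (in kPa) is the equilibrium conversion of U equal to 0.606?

Take 2 mol U as basis and let X be its fractional conversion, so ξ = X.
At extent ξ: n_U = 2 − 2X; n_S = 1 − X; n_V = 2X; n_I = 0.728 (inert).
Summing: n_T = 3.73 − X.
Kp = p_V^2 / (p_U^2 p_S) with p_i = (n_i/n_T)·P.
At X = 0.606: the mole-fraction product g(X) = Π y_i^ν_i = 18.75. Since Kp = g(X)·P^{-1}, P = (g/Kp)^(1/1) = (18.75/0.115)^(1/1) = 163 kPa.

P = 163 kPa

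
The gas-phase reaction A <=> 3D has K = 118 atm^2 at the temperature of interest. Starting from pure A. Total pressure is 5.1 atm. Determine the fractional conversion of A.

Let X = conversion of A (basis 1 mol A); extent of reaction ξ = X.
Mole table: n_A = 1 − X; n_D = 3X.
n_T = Σnᵢ = 1 + 2X.
y_i = n_i/n_T, p_i = y_i·P. K = p_D^3 / (p_A).
Setting this equal to 118 atm^2 and taking the physical root (0 < X < 1) gives X = 0.672.

X = 0.672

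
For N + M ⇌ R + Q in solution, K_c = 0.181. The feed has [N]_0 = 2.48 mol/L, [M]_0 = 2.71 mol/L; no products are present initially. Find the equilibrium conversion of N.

Let X = conversion of N; extent ξ = 2.48·X mol/L.
Concentrations: [N] = 2.48 − 2.48X; [M] = 2.71 − 2.48X; [R] = 2.48X; [Q] = 2.48X.
K_c = [R] [Q] / ([N] [M]).
Solving K_c = 0.181 for X ∈ (0,1): X = 0.312.

X = 0.312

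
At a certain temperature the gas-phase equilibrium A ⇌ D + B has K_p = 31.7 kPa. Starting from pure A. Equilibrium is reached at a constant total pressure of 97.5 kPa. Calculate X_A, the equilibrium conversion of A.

X = 0.495

Basis: 1 mol A initially; let X = conversion of A. Extent ξ = X.
At extent ξ: n_A = 1 − X; n_D = X; n_B = X.
Total moles n_T = 1 + X.
Mole fractions y_i = n_i/n_T; K_p = p_D p_B / (p_A) with p_i = y_i·P.
Setting this equal to 31.7 kPa and taking the physical root (0 < X < 1) gives X = 0.495.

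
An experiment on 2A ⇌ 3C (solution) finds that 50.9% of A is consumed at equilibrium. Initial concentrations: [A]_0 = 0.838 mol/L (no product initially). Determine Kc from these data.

Let X = conversion of A.
Concentrations: [A] = 0.838 − 0.838X; [C] = 1.26X.
At X = 0.509: [A] = 0.411, [C] = 0.64.
Kc = [C]^3 / ([A]^2) = 1.55 mol/L.

Kc = 1.55 mol/L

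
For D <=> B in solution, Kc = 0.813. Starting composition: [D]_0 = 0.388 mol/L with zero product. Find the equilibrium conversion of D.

Let X = conversion of D; extent ξ = 0.388·X mol/L.
Concentrations: [D] = 0.388 − 0.388X; [B] = 0.388X.
Kc = [B] / ([D]).
Setting equal to 0.813 and solving for X on (0,1) gives X = 0.448.

X = 0.448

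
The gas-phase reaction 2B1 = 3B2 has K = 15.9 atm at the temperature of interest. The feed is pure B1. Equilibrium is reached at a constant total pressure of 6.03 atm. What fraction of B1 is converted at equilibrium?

Let X = conversion of B1 (basis 1 mol B1); extent of reaction ξ = 0.5X.
Species balance: n_B1 = 1 − X; n_B2 = 1.5X.
Total moles n_T = 1 + 0.5X.
With p_i = (n_i/n_T)P, K = p_B2^3 / (p_B1^2).
This yields a degree-3 equation in X; solving on (0,1), X = 0.570.

X = 0.570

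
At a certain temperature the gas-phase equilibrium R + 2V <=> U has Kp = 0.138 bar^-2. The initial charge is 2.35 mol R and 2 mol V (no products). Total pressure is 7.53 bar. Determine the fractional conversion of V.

Let X = conversion of V (basis 2 mol V); extent of reaction ξ = X.
At extent ξ: n_R = 2.35 − X; n_V = 2 − 2X; n_U = X.
Summing: n_T = 4.35 − 2X.
With p_i = (n_i/n_T)P, Kp = p_U / (p_R p_V^2).
Setting this equal to 0.138 bar^-2 and taking the physical root (0 < X < 1) gives X = 0.661.

X = 0.661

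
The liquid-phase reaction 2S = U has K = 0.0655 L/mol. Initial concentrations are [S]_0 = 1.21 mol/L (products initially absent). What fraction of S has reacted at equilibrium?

X = 0.122

Let X = conversion of S; extent ξ = 1.21X/2 mol/L.
Concentrations: [S] = 1.21 − 1.21X; [U] = 0.605X.
K = [U] / ([S]^2).
Equating to 0.0655 L/mol: the physical root is X = 0.122.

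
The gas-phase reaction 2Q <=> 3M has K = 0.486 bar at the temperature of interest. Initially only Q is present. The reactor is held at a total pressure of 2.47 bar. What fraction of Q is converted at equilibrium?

X = 0.316

Let X = conversion of Q (basis 1 mol Q); extent of reaction ξ = 0.5X.
Mole table: n_Q = 1 − X; n_M = 1.5X.
Summing: n_T = 1 + 0.5X.
With p_i = (n_i/n_T)P, K = p_M^3 / (p_Q^2).
Substituting and setting equal to 0.486 bar gives a polynomial in X; the root in (0,1) is X = 0.316.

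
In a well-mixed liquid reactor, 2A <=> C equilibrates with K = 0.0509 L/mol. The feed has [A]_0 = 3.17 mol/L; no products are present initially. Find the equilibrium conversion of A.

Let X = conversion of A; extent ξ = 3.17X/2 mol/L.
Concentrations: [A] = 3.17 − 3.17X; [C] = 1.58X.
K = [C] / ([A]^2).
Setting equal to 0.0509 and solving for X on (0,1) gives X = 0.204.

X = 0.204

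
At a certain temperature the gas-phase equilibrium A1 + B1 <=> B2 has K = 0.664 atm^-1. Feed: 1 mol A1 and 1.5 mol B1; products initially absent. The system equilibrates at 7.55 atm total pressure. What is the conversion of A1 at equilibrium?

X = 0.691

Basis: 1 mol A1 initially; let X = conversion of A1. Extent ξ = X.
Moles: n_A1 = 1 − X; n_B1 = 1.5 − X; n_B2 = X.
n_T = Σnᵢ = 2.5 − X.
With p_i = (n_i/n_T)P, K = p_B2 / (p_A1 p_B1).
Substituting and setting equal to 0.664 atm^-1 gives a polynomial in X; the root in (0,1) is X = 0.691.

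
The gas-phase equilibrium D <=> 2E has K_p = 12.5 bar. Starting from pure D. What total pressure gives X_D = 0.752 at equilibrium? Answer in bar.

Basis: 1 mol D initially; let X = conversion of D. Extent ξ = X.
Species balance: n_D = 1 − X; n_E = 2X.
Summing: n_T = 1 + X.
K_p = p_E^2 / (p_D) with p_i = (n_i/n_T)·P.
At X = 0.752: the mole-fraction product g(X) = Π y_i^ν_i = 5.206. Since K_p = g(X)·P^{1}, P = (K_p/g)^(1/1) = (12.5/5.206)^(1/1) = 2.4 bar.

P = 2.4 bar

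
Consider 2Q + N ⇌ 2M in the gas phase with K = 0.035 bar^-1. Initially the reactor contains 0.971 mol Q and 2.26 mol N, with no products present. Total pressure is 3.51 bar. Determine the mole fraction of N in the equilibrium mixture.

y_N = 0.689

Let X = conversion of Q (basis 0.971 mol Q); extent of reaction ξ = 0.485X.
Species balance: n_Q = 0.971 − 0.971X; n_N = 2.26 − 0.485X; n_M = 0.971X.
n_T = Σnᵢ = 3.23 − 0.485X.
y_i = n_i/n_T, p_i = y_i·P. K = p_M^2 / (p_Q^2 p_N).
Setting this equal to 0.035 bar^-1 and taking the physical root (0 < X < 1) gives X = 0.225.
Then n_N = 2.15, n_T = 3.12, so y_N = 0.689.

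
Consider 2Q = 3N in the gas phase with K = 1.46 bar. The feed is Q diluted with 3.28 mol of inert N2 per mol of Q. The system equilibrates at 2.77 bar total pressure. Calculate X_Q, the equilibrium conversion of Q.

Let X = conversion of Q (basis 1 mol Q); extent of reaction ξ = 0.5X.
Species balance: n_Q = 1 − X; n_N = 1.5X; n_I = 3.28 (inert).
Summing: n_T = 4.28 + 0.5X.
y_i = n_i/n_T, p_i = y_i·P. K = p_N^3 / (p_Q^2).
This yields a degree-3 equation in X; solving on (0,1), X = 0.535.

X = 0.535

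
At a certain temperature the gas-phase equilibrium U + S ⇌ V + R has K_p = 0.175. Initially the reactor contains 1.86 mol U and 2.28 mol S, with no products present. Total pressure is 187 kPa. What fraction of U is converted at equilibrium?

Let X = conversion of U (basis 1.86 mol U); extent of reaction ξ = 1.86X.
Species balance: n_U = 1.86 − 1.86X; n_S = 2.28 − 1.86X; n_V = 1.86X; n_R = 1.86X.
Since Δν = 0, n_T = 4.14 throughout.
Mole fractions y_i = n_i/n_T; K_p = p_V p_R / (p_U p_S) with p_i = y_i·P.
Equating to 0.175 and solving on 0 < X < 1: X = 0.326.

X = 0.326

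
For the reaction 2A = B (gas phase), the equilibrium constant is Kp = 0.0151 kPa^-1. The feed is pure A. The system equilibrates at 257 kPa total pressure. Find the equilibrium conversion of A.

X = 0.754

Let X = conversion of A (basis 1 mol A); extent of reaction ξ = 0.5X.
At extent ξ: n_A = 1 − X; n_B = 0.5X.
Total moles n_T = 1 − 0.5X.
With p_i = (n_i/n_T)P, Kp = p_B / (p_A^2).
Equating to 0.0151 kPa^-1 and solving on 0 < X < 1: X = 0.754.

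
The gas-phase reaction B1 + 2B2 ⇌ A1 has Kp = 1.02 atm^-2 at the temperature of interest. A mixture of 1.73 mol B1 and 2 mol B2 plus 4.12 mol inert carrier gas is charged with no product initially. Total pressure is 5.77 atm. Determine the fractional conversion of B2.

X = 0.589

Basis: 2 mol B2 initially; let X = conversion of B2. Extent ξ = X.
Species balance: n_B1 = 1.73 − X; n_B2 = 2 − 2X; n_A1 = X; n_I = 4.12 (inert).
Total moles n_T = 7.85 − 2X.
Mole fractions y_i = n_i/n_T; Kp = p_A1 / (p_B1 p_B2^2) with p_i = y_i·P.
Setting this equal to 1.02 atm^-2 and taking the physical root (0 < X < 1) gives X = 0.589.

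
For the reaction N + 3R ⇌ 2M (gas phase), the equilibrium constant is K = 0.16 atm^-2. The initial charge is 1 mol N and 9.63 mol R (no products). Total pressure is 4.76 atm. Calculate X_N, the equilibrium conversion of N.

Basis: 1 mol N initially; let X = conversion of N. Extent ξ = X.
Moles: n_N = 1 − X; n_R = 9.63 − 3X; n_M = 2X.
n_T = Σnᵢ = 10.6 − 2X.
Mole fractions y_i = n_i/n_T; K = p_M^2 / (p_N p_R^3) with p_i = y_i·P.
Equating to 0.16 atm^-2 and solving on 0 < X < 1: X = 0.831.

X = 0.831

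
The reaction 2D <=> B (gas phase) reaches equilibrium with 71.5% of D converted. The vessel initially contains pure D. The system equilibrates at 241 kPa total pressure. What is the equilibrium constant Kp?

Kp = 0.0117 kPa^-1

Take 1 mol D as basis and let X be its fractional conversion, so ξ = 0.5X.
Species balance: n_D = 1 − X; n_B = 0.5X.
n_T = Σnᵢ = 1 − 0.5X.
At X = 0.715: n_D = 0.285, n_B = 0.357, n_T = 0.643.
p_i = (n_i/n_T)·P. Kp = p_B / (p_D^2) = 0.0117 kPa^-1.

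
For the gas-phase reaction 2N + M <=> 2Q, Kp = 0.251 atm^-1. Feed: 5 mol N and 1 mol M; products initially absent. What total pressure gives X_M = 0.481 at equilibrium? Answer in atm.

Basis: 1 mol M initially; let X = conversion of M. Extent ξ = X.
Mole table: n_N = 5 − 2X; n_M = 1 − X; n_Q = 2X.
Summing: n_T = 6 − X.
Kp = p_Q^2 / (p_N^2 p_M) with p_i = (n_i/n_T)·P.
At X = 0.481: the mole-fraction product g(X) = Π y_i^ν_i = 0.6035. Since Kp = g(X)·P^{-1}, P = (g/Kp)^(1/1) = (0.6035/0.251)^(1/1) = 2.4 atm.

P = 2.4 atm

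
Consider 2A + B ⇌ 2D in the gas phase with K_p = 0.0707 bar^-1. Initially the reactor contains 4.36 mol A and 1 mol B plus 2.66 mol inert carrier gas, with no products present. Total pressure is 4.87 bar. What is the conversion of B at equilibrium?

X = 0.323

Take 1 mol B as basis and let X be its fractional conversion, so ξ = X.
Mole table: n_A = 4.36 − 2X; n_B = 1 − X; n_D = 2X; n_I = 2.66 (inert).
Summing: n_T = 8.02 − X.
Mole fractions y_i = n_i/n_T; K_p = p_D^2 / (p_A^2 p_B) with p_i = y_i·P.
Equating to 0.0707 bar^-1 and solving on 0 < X < 1: X = 0.323.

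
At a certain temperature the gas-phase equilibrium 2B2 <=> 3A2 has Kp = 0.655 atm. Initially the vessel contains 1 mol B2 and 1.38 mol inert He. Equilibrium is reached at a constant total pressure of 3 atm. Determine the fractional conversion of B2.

X = 0.394

Let X = conversion of B2 (basis 1 mol B2); extent of reaction ξ = 0.5X.
Mole table: n_B2 = 1 − X; n_A2 = 1.5X; n_I = 1.38 (inert).
n_T = Σnᵢ = 2.38 + 0.5X.
Mole fractions y_i = n_i/n_T; Kp = p_A2^3 / (p_B2^2) with p_i = y_i·P.
Setting this equal to 0.655 atm and taking the physical root (0 < X < 1) gives X = 0.394.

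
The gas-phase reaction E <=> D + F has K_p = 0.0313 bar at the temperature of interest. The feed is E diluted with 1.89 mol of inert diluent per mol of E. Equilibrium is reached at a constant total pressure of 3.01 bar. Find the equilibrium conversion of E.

Basis: 1 mol E initially; let X = conversion of E. Extent ξ = X.
Species balance: n_E = 1 − X; n_D = X; n_F = X; n_I = 1.89 (inert).
Summing: n_T = 2.89 + X.
Mole fractions y_i = n_i/n_T; K_p = p_D p_F / (p_E) with p_i = y_i·P.
This yields a degree-2 equation in X; solving on (0,1), X = 0.163.

X = 0.163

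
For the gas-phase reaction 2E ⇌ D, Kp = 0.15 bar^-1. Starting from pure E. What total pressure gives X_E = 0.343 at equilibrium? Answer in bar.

Basis: 1 mol E initially; let X = conversion of E. Extent ξ = 0.5X.
Mole table: n_E = 1 − X; n_D = 0.5X.
n_T = Σnᵢ = 1 − 0.5X.
Kp = p_D / (p_E^2) with p_i = (n_i/n_T)·P.
At X = 0.343: the mole-fraction product g(X) = Π y_i^ν_i = 0.3292. Since Kp = g(X)·P^{-1}, P = (g/Kp)^(1/1) = (0.3292/0.15)^(1/1) = 2.19 bar.

P = 2.19 bar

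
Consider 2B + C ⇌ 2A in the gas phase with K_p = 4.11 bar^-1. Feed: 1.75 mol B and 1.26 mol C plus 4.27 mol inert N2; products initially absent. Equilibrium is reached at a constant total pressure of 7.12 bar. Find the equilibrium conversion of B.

X = 0.636

Basis: 1.75 mol B initially; let X = conversion of B. Extent ξ = 0.875X.
At extent ξ: n_B = 1.75 − 1.75X; n_C = 1.26 − 0.875X; n_A = 1.75X; n_I = 4.27 (inert).
n_T = Σnᵢ = 7.28 − 0.875X.
Mole fractions y_i = n_i/n_T; K_p = p_A^2 / (p_B^2 p_C) with p_i = y_i·P.
This yields a degree-3 equation in X; solving on (0,1), X = 0.636.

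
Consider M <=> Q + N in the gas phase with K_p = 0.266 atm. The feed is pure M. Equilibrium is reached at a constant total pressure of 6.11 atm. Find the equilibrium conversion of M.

X = 0.204

Let X = conversion of M (basis 1 mol M); extent of reaction ξ = X.
Moles: n_M = 1 − X; n_Q = X; n_N = X.
Summing: n_T = 1 + X.
Mole fractions y_i = n_i/n_T; K_p = p_Q p_N / (p_M) with p_i = y_i·P.
Equating to 0.266 atm and solving on 0 < X < 1: X = 0.204.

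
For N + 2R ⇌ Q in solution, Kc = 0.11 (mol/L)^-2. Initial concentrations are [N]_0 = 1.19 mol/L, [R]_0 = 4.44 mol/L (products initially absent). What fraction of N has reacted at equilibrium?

X = 0.527

Let X = conversion of N; extent ξ = 1.19·X mol/L.
Concentrations: [N] = 1.19 − 1.19X; [R] = 4.44 − 2.38X; [Q] = 1.19X.
Kc = [Q] / ([N] [R]^2).
Solving Kc = 0.11 for X ∈ (0,1): X = 0.527.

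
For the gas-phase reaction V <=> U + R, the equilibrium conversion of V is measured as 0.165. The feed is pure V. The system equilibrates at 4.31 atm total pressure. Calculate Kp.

Basis: 1 mol V initially; let X = conversion of V. Extent ξ = X.
Moles: n_V = 1 − X; n_U = X; n_R = X.
Total moles n_T = 1 + X.
At X = 0.165: n_V = 0.835, n_U = 0.165, n_R = 0.165, n_T = 1.17.
p_i = (n_i/n_T)·P. Kp = p_U p_R / (p_V) = 0.121 atm.

Kp = 0.121 atm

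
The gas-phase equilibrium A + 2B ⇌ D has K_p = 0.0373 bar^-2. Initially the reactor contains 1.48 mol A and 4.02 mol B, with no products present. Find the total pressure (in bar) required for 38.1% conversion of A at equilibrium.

P = 6.14 bar

Let X = conversion of A (basis 1.48 mol A); extent of reaction ξ = 1.48X.
Moles: n_A = 1.48 − 1.48X; n_B = 4.02 − 2.96X; n_D = 1.48X.
Summing: n_T = 5.5 − 2.96X.
K_p = p_D / (p_A p_B^2) with p_i = (n_i/n_T)·P.
At X = 0.381: the mole-fraction product g(X) = Π y_i^ν_i = 1.407. Since K_p = g(X)·P^{-2}, P = (g/K_p)^(1/2) = (1.407/0.0373)^(1/2) = 6.14 bar.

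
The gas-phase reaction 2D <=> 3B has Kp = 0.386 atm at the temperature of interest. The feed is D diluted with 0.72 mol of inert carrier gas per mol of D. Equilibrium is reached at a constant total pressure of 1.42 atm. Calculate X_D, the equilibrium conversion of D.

Let X = conversion of D (basis 1 mol D); extent of reaction ξ = 0.5X.
Moles: n_D = 1 − X; n_B = 1.5X; n_I = 0.72 (inert).
Total moles n_T = 1.72 + 0.5X.
With p_i = (n_i/n_T)P, Kp = p_B^3 / (p_D^2).
Setting this equal to 0.386 atm and taking the physical root (0 < X < 1) gives X = 0.387.

X = 0.387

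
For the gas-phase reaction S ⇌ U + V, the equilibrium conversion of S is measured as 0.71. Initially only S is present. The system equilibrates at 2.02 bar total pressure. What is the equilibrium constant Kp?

Kp = 2.05 bar

Let X = conversion of S (basis 1 mol S); extent of reaction ξ = X.
Moles: n_S = 1 − X; n_U = X; n_V = X.
Summing: n_T = 1 + X.
At X = 0.71: n_S = 0.29, n_U = 0.71, n_V = 0.71, n_T = 1.71.
p_i = (n_i/n_T)·P. Kp = p_U p_V / (p_S) = 2.05 bar.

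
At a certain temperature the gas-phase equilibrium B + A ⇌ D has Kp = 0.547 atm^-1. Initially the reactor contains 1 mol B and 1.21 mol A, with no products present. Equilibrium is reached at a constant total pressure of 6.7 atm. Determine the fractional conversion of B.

Basis: 1 mol B initially; let X = conversion of B. Extent ξ = X.
Mole table: n_B = 1 − X; n_A = 1.21 − X; n_D = X.
Summing: n_T = 2.21 − X.
With p_i = (n_i/n_T)P, Kp = p_D / (p_B p_A).
This yields a degree-2 equation in X; solving on (0,1), X = 0.585.

X = 0.585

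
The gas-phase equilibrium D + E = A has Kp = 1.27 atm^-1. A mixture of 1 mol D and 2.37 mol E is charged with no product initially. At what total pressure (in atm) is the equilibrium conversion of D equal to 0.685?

P = 2.73 atm

Let X = conversion of D (basis 1 mol D); extent of reaction ξ = X.
Mole table: n_D = 1 − X; n_E = 2.37 − X; n_A = X.
Summing: n_T = 3.37 − X.
Kp = p_A / (p_D p_E) with p_i = (n_i/n_T)·P.
At X = 0.685: the mole-fraction product g(X) = Π y_i^ν_i = 3.465. Since Kp = g(X)·P^{-1}, P = (g/Kp)^(1/1) = (3.465/1.27)^(1/1) = 2.73 atm.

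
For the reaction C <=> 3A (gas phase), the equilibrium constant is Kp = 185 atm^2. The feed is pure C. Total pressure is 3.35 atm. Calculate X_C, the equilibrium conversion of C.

Take 1 mol C as basis and let X be its fractional conversion, so ξ = X.
At extent ξ: n_C = 1 − X; n_A = 3X.
Total moles n_T = 1 + 2X.
With p_i = (n_i/n_T)P, Kp = p_A^3 / (p_C).
This yields a degree-3 equation in X; solving on (0,1), X = 0.859.

X = 0.859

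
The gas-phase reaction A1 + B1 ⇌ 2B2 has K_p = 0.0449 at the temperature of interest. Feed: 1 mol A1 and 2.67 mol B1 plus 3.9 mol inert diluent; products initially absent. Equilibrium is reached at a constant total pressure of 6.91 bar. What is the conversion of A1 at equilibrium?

Let X = conversion of A1 (basis 1 mol A1); extent of reaction ξ = X.
At extent ξ: n_A1 = 1 − X; n_B1 = 2.67 − X; n_B2 = 2X; n_I = 3.9 (inert).
Since Δν = 0, n_T = 7.57 throughout.
Mole fractions y_i = n_i/n_T; K_p = p_B2^2 / (p_A1 p_B1) with p_i = y_i·P.
Equating to 0.0449 and solving on 0 < X < 1: X = 0.155.

X = 0.155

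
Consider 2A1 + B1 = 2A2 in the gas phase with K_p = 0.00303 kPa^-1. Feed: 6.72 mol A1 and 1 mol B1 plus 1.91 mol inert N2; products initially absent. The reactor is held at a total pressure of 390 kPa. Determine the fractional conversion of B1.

Let X = conversion of B1 (basis 1 mol B1); extent of reaction ξ = X.
Species balance: n_A1 = 6.72 − 2X; n_B1 = 1 − X; n_A2 = 2X; n_I = 1.91 (inert).
Summing: n_T = 9.63 − X.
y_i = n_i/n_T, p_i = y_i·P. K_p = p_A2^2 / (p_A1^2 p_B1).
Equating to 0.00303 kPa^-1 and solving on 0 < X < 1: X = 0.616.

X = 0.616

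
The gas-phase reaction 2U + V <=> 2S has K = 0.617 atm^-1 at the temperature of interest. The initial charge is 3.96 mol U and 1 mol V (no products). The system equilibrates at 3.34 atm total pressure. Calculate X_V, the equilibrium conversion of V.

Basis: 1 mol V initially; let X = conversion of V. Extent ξ = X.
Species balance: n_U = 3.96 − 2X; n_V = 1 − X; n_S = 2X.
Total moles n_T = 4.96 − X.
Mole fractions y_i = n_i/n_T; K = p_S^2 / (p_U^2 p_V) with p_i = y_i·P.
This yields a degree-3 equation in X; solving on (0,1), X = 0.600.

X = 0.600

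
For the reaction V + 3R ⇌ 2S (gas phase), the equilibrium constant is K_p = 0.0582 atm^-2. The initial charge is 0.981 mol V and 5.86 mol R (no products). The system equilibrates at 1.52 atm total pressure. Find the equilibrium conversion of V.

X = 0.282

Basis: 0.981 mol V initially; let X = conversion of V. Extent ξ = 0.981X.
Species balance: n_V = 0.981 − 0.981X; n_R = 5.86 − 2.94X; n_S = 1.96X.
Total moles n_T = 6.84 − 1.96X.
Mole fractions y_i = n_i/n_T; K_p = p_S^2 / (p_V p_R^3) with p_i = y_i·P.
Equating to 0.0582 atm^-2 and solving on 0 < X < 1: X = 0.282.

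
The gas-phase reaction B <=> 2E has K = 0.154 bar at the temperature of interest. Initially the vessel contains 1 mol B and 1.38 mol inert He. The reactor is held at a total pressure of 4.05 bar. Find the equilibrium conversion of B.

Let X = conversion of B (basis 1 mol B); extent of reaction ξ = X.
Mole table: n_B = 1 − X; n_E = 2X; n_I = 1.38 (inert).
Total moles n_T = 2.38 + X.
With p_i = (n_i/n_T)P, K = p_E^2 / (p_B).
Substituting and setting equal to 0.154 bar gives a polynomial in X; the root in (0,1) is X = 0.143.

X = 0.143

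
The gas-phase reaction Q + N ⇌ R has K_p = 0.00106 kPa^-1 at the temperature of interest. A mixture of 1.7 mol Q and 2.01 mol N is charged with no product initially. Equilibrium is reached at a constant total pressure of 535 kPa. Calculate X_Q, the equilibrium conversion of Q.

Take 1.7 mol Q as basis and let X be its fractional conversion, so ξ = 1.7X.
Species balance: n_Q = 1.7 − 1.7X; n_N = 2.01 − 1.7X; n_R = 1.7X.
Total moles n_T = 3.71 − 1.7X.
y_i = n_i/n_T, p_i = y_i·P. K_p = p_R / (p_Q p_N).
Substituting and setting equal to 0.00106 kPa^-1 gives a polynomial in X; the root in (0,1) is X = 0.218.

X = 0.218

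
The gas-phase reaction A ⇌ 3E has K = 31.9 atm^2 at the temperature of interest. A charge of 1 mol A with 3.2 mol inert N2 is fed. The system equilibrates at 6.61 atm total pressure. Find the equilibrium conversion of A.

Basis: 1 mol A initially; let X = conversion of A. Extent ξ = X.
Mole table: n_A = 1 − X; n_E = 3X; n_I = 3.2 (inert).
Summing: n_T = 4.2 + 2X.
With p_i = (n_i/n_T)P, K = p_E^3 / (p_A).
This yields a degree-3 equation in X; solving on (0,1), X = 0.656.

X = 0.656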